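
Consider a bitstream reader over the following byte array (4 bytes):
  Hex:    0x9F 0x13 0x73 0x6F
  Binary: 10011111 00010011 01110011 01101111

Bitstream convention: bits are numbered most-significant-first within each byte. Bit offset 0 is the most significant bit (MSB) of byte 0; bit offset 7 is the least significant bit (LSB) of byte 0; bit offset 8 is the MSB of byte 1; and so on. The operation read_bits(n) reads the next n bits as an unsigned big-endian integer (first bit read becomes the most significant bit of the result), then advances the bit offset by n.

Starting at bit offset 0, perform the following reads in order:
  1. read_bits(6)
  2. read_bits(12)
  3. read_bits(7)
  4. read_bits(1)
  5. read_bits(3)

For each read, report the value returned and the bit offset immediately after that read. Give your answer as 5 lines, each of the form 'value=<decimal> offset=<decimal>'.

Answer: value=39 offset=6
value=3149 offset=18
value=102 offset=25
value=1 offset=26
value=5 offset=29

Derivation:
Read 1: bits[0:6] width=6 -> value=39 (bin 100111); offset now 6 = byte 0 bit 6; 26 bits remain
Read 2: bits[6:18] width=12 -> value=3149 (bin 110001001101); offset now 18 = byte 2 bit 2; 14 bits remain
Read 3: bits[18:25] width=7 -> value=102 (bin 1100110); offset now 25 = byte 3 bit 1; 7 bits remain
Read 4: bits[25:26] width=1 -> value=1 (bin 1); offset now 26 = byte 3 bit 2; 6 bits remain
Read 5: bits[26:29] width=3 -> value=5 (bin 101); offset now 29 = byte 3 bit 5; 3 bits remain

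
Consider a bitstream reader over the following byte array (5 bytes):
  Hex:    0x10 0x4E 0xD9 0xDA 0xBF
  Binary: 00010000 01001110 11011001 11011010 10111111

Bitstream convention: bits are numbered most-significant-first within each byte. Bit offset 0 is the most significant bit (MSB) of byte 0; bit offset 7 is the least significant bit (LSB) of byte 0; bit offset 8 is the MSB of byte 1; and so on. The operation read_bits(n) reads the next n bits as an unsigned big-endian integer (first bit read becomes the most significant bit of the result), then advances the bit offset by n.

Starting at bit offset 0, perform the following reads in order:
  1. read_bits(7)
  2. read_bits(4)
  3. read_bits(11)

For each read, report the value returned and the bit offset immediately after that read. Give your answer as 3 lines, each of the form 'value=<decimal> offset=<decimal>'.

Answer: value=8 offset=7
value=2 offset=11
value=950 offset=22

Derivation:
Read 1: bits[0:7] width=7 -> value=8 (bin 0001000); offset now 7 = byte 0 bit 7; 33 bits remain
Read 2: bits[7:11] width=4 -> value=2 (bin 0010); offset now 11 = byte 1 bit 3; 29 bits remain
Read 3: bits[11:22] width=11 -> value=950 (bin 01110110110); offset now 22 = byte 2 bit 6; 18 bits remain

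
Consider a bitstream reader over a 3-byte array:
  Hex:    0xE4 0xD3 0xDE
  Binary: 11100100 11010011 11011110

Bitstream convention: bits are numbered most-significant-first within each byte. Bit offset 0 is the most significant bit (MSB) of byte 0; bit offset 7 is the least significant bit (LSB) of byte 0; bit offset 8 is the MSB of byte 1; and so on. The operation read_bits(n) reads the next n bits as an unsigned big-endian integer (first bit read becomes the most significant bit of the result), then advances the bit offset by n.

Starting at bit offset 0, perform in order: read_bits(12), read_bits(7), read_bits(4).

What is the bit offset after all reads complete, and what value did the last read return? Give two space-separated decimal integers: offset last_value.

Answer: 23 15

Derivation:
Read 1: bits[0:12] width=12 -> value=3661 (bin 111001001101); offset now 12 = byte 1 bit 4; 12 bits remain
Read 2: bits[12:19] width=7 -> value=30 (bin 0011110); offset now 19 = byte 2 bit 3; 5 bits remain
Read 3: bits[19:23] width=4 -> value=15 (bin 1111); offset now 23 = byte 2 bit 7; 1 bits remain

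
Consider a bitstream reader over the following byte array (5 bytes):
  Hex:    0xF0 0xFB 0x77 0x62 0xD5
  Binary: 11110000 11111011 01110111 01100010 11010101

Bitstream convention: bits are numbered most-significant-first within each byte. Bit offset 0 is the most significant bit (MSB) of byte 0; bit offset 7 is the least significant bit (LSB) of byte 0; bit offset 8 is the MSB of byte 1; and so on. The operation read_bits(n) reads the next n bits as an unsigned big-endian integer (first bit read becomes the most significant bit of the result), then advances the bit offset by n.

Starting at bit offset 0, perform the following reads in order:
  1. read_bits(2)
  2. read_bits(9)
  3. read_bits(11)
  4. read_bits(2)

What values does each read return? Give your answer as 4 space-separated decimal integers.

Read 1: bits[0:2] width=2 -> value=3 (bin 11); offset now 2 = byte 0 bit 2; 38 bits remain
Read 2: bits[2:11] width=9 -> value=391 (bin 110000111); offset now 11 = byte 1 bit 3; 29 bits remain
Read 3: bits[11:22] width=11 -> value=1757 (bin 11011011101); offset now 22 = byte 2 bit 6; 18 bits remain
Read 4: bits[22:24] width=2 -> value=3 (bin 11); offset now 24 = byte 3 bit 0; 16 bits remain

Answer: 3 391 1757 3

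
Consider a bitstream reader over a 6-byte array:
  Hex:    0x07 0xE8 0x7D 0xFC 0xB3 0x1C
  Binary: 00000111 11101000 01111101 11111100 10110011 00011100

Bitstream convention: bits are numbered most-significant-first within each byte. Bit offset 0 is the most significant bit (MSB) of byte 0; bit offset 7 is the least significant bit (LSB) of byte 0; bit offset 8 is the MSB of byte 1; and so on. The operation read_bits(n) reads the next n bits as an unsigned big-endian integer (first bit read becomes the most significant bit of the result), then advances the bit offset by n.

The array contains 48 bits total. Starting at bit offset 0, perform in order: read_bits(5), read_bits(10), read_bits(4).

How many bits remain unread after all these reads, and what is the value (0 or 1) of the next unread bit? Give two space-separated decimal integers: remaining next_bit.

Answer: 29 1

Derivation:
Read 1: bits[0:5] width=5 -> value=0 (bin 00000); offset now 5 = byte 0 bit 5; 43 bits remain
Read 2: bits[5:15] width=10 -> value=1012 (bin 1111110100); offset now 15 = byte 1 bit 7; 33 bits remain
Read 3: bits[15:19] width=4 -> value=3 (bin 0011); offset now 19 = byte 2 bit 3; 29 bits remain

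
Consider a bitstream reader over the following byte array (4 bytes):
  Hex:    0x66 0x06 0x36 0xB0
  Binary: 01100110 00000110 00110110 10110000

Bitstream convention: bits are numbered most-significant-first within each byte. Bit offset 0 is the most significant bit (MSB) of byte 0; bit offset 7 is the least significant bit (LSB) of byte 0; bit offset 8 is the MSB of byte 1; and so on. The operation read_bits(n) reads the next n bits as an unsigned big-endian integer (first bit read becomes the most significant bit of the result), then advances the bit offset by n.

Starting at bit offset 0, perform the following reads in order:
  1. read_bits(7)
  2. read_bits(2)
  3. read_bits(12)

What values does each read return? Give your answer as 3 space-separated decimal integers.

Read 1: bits[0:7] width=7 -> value=51 (bin 0110011); offset now 7 = byte 0 bit 7; 25 bits remain
Read 2: bits[7:9] width=2 -> value=0 (bin 00); offset now 9 = byte 1 bit 1; 23 bits remain
Read 3: bits[9:21] width=12 -> value=198 (bin 000011000110); offset now 21 = byte 2 bit 5; 11 bits remain

Answer: 51 0 198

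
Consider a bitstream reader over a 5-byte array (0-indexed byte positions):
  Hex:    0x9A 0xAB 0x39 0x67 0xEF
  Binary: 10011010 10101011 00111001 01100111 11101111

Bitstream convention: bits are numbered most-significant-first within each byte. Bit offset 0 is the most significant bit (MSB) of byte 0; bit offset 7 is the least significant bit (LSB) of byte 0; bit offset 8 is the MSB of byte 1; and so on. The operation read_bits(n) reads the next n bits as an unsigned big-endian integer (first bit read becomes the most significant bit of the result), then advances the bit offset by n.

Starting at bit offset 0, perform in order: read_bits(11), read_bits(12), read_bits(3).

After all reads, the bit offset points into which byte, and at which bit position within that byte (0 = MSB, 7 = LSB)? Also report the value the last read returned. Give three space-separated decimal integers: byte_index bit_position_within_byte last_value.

Answer: 3 2 5

Derivation:
Read 1: bits[0:11] width=11 -> value=1237 (bin 10011010101); offset now 11 = byte 1 bit 3; 29 bits remain
Read 2: bits[11:23] width=12 -> value=1436 (bin 010110011100); offset now 23 = byte 2 bit 7; 17 bits remain
Read 3: bits[23:26] width=3 -> value=5 (bin 101); offset now 26 = byte 3 bit 2; 14 bits remain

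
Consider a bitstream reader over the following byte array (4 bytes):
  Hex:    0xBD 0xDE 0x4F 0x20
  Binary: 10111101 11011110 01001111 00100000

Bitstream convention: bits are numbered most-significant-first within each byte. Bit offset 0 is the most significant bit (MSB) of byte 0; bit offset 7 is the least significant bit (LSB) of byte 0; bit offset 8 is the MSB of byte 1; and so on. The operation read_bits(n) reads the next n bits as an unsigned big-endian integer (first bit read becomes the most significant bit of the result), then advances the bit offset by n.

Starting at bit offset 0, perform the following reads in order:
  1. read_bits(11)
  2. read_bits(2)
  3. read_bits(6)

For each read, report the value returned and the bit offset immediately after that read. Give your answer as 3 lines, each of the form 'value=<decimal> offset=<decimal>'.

Read 1: bits[0:11] width=11 -> value=1518 (bin 10111101110); offset now 11 = byte 1 bit 3; 21 bits remain
Read 2: bits[11:13] width=2 -> value=3 (bin 11); offset now 13 = byte 1 bit 5; 19 bits remain
Read 3: bits[13:19] width=6 -> value=50 (bin 110010); offset now 19 = byte 2 bit 3; 13 bits remain

Answer: value=1518 offset=11
value=3 offset=13
value=50 offset=19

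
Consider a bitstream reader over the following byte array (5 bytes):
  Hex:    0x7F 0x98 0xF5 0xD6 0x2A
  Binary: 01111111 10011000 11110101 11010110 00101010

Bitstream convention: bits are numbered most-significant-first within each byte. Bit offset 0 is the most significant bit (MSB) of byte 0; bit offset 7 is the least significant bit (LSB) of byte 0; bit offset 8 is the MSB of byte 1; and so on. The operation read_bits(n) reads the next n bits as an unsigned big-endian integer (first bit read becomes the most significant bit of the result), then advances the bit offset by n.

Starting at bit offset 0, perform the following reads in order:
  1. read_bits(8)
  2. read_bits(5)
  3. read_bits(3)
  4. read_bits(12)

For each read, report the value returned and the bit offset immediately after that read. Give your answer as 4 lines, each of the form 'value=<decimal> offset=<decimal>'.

Answer: value=127 offset=8
value=19 offset=13
value=0 offset=16
value=3933 offset=28

Derivation:
Read 1: bits[0:8] width=8 -> value=127 (bin 01111111); offset now 8 = byte 1 bit 0; 32 bits remain
Read 2: bits[8:13] width=5 -> value=19 (bin 10011); offset now 13 = byte 1 bit 5; 27 bits remain
Read 3: bits[13:16] width=3 -> value=0 (bin 000); offset now 16 = byte 2 bit 0; 24 bits remain
Read 4: bits[16:28] width=12 -> value=3933 (bin 111101011101); offset now 28 = byte 3 bit 4; 12 bits remain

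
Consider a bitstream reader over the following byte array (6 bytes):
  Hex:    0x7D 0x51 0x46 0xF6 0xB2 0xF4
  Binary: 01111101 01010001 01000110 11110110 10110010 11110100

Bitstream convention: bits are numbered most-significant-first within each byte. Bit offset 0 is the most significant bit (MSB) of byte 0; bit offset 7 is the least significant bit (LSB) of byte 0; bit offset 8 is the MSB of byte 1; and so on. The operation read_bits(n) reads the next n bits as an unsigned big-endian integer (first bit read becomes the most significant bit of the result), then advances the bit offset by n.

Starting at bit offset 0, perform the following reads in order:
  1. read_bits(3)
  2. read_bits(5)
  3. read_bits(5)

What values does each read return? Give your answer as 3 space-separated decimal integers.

Read 1: bits[0:3] width=3 -> value=3 (bin 011); offset now 3 = byte 0 bit 3; 45 bits remain
Read 2: bits[3:8] width=5 -> value=29 (bin 11101); offset now 8 = byte 1 bit 0; 40 bits remain
Read 3: bits[8:13] width=5 -> value=10 (bin 01010); offset now 13 = byte 1 bit 5; 35 bits remain

Answer: 3 29 10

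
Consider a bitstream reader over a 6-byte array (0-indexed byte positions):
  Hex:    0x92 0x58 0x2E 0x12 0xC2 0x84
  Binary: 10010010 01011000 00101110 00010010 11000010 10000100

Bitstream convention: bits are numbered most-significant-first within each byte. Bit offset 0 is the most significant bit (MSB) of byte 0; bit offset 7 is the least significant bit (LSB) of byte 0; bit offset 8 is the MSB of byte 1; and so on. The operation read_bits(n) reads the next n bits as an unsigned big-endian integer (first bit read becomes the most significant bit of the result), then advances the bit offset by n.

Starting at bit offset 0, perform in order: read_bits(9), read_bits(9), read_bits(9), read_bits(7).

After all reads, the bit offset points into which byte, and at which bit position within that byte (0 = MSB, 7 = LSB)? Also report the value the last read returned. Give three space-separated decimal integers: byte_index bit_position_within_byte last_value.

Read 1: bits[0:9] width=9 -> value=292 (bin 100100100); offset now 9 = byte 1 bit 1; 39 bits remain
Read 2: bits[9:18] width=9 -> value=352 (bin 101100000); offset now 18 = byte 2 bit 2; 30 bits remain
Read 3: bits[18:27] width=9 -> value=368 (bin 101110000); offset now 27 = byte 3 bit 3; 21 bits remain
Read 4: bits[27:34] width=7 -> value=75 (bin 1001011); offset now 34 = byte 4 bit 2; 14 bits remain

Answer: 4 2 75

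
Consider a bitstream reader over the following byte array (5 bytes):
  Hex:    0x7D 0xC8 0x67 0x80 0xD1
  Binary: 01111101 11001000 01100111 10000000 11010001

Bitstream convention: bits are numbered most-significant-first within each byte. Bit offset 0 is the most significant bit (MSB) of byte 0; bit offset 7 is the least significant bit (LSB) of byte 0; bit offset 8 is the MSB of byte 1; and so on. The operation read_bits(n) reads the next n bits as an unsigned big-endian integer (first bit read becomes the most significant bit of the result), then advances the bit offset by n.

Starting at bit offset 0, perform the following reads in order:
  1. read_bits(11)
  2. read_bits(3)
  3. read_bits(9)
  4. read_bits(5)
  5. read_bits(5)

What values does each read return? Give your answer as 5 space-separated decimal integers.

Answer: 1006 2 51 24 1

Derivation:
Read 1: bits[0:11] width=11 -> value=1006 (bin 01111101110); offset now 11 = byte 1 bit 3; 29 bits remain
Read 2: bits[11:14] width=3 -> value=2 (bin 010); offset now 14 = byte 1 bit 6; 26 bits remain
Read 3: bits[14:23] width=9 -> value=51 (bin 000110011); offset now 23 = byte 2 bit 7; 17 bits remain
Read 4: bits[23:28] width=5 -> value=24 (bin 11000); offset now 28 = byte 3 bit 4; 12 bits remain
Read 5: bits[28:33] width=5 -> value=1 (bin 00001); offset now 33 = byte 4 bit 1; 7 bits remain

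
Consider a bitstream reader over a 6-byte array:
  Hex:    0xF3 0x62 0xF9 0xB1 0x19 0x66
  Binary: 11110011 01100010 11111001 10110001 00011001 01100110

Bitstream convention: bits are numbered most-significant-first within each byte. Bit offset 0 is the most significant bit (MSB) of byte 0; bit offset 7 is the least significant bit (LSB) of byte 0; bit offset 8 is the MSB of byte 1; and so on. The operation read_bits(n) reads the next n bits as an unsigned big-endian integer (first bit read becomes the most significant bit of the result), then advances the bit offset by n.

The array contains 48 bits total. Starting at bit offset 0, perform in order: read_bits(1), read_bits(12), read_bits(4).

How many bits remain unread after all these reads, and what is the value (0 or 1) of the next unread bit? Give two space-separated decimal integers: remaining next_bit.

Answer: 31 1

Derivation:
Read 1: bits[0:1] width=1 -> value=1 (bin 1); offset now 1 = byte 0 bit 1; 47 bits remain
Read 2: bits[1:13] width=12 -> value=3692 (bin 111001101100); offset now 13 = byte 1 bit 5; 35 bits remain
Read 3: bits[13:17] width=4 -> value=5 (bin 0101); offset now 17 = byte 2 bit 1; 31 bits remain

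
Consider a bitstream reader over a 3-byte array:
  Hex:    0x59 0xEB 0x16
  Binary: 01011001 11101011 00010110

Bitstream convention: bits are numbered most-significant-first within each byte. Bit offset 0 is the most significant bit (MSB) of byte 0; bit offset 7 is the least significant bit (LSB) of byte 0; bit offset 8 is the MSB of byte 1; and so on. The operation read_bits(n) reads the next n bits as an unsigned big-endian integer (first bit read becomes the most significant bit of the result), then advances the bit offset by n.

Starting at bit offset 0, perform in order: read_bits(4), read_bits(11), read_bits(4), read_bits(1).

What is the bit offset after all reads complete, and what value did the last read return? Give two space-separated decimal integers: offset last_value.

Answer: 20 1

Derivation:
Read 1: bits[0:4] width=4 -> value=5 (bin 0101); offset now 4 = byte 0 bit 4; 20 bits remain
Read 2: bits[4:15] width=11 -> value=1269 (bin 10011110101); offset now 15 = byte 1 bit 7; 9 bits remain
Read 3: bits[15:19] width=4 -> value=8 (bin 1000); offset now 19 = byte 2 bit 3; 5 bits remain
Read 4: bits[19:20] width=1 -> value=1 (bin 1); offset now 20 = byte 2 bit 4; 4 bits remain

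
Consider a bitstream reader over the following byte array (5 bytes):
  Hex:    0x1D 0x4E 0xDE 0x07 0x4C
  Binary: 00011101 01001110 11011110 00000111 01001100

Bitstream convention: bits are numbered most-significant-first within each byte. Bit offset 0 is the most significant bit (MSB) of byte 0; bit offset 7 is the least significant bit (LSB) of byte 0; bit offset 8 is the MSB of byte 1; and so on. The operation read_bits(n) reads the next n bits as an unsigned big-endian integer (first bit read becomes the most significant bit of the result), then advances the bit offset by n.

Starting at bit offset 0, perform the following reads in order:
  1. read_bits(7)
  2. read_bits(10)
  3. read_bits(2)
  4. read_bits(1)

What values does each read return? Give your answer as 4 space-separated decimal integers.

Answer: 14 669 2 1

Derivation:
Read 1: bits[0:7] width=7 -> value=14 (bin 0001110); offset now 7 = byte 0 bit 7; 33 bits remain
Read 2: bits[7:17] width=10 -> value=669 (bin 1010011101); offset now 17 = byte 2 bit 1; 23 bits remain
Read 3: bits[17:19] width=2 -> value=2 (bin 10); offset now 19 = byte 2 bit 3; 21 bits remain
Read 4: bits[19:20] width=1 -> value=1 (bin 1); offset now 20 = byte 2 bit 4; 20 bits remain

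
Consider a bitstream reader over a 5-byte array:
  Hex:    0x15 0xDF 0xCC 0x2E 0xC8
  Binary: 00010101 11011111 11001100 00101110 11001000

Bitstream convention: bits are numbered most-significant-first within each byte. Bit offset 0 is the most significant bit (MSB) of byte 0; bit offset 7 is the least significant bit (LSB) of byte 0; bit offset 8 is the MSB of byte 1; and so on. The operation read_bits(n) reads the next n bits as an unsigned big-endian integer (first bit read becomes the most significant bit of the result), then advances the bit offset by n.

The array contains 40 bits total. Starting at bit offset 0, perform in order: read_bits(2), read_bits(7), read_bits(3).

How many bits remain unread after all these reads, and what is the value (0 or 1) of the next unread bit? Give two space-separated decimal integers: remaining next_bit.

Answer: 28 1

Derivation:
Read 1: bits[0:2] width=2 -> value=0 (bin 00); offset now 2 = byte 0 bit 2; 38 bits remain
Read 2: bits[2:9] width=7 -> value=43 (bin 0101011); offset now 9 = byte 1 bit 1; 31 bits remain
Read 3: bits[9:12] width=3 -> value=5 (bin 101); offset now 12 = byte 1 bit 4; 28 bits remain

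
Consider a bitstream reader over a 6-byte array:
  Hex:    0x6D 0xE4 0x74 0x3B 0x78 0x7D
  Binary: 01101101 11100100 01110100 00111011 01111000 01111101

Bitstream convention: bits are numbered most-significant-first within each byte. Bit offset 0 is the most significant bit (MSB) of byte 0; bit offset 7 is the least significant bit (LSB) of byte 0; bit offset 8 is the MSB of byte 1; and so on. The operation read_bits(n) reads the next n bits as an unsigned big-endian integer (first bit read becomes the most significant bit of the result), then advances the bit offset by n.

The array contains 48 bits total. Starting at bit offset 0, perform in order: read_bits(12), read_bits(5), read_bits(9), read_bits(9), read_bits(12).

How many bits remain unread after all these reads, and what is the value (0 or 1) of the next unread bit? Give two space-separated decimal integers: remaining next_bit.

Read 1: bits[0:12] width=12 -> value=1758 (bin 011011011110); offset now 12 = byte 1 bit 4; 36 bits remain
Read 2: bits[12:17] width=5 -> value=8 (bin 01000); offset now 17 = byte 2 bit 1; 31 bits remain
Read 3: bits[17:26] width=9 -> value=464 (bin 111010000); offset now 26 = byte 3 bit 2; 22 bits remain
Read 4: bits[26:35] width=9 -> value=475 (bin 111011011); offset now 35 = byte 4 bit 3; 13 bits remain
Read 5: bits[35:47] width=12 -> value=3134 (bin 110000111110); offset now 47 = byte 5 bit 7; 1 bits remain

Answer: 1 1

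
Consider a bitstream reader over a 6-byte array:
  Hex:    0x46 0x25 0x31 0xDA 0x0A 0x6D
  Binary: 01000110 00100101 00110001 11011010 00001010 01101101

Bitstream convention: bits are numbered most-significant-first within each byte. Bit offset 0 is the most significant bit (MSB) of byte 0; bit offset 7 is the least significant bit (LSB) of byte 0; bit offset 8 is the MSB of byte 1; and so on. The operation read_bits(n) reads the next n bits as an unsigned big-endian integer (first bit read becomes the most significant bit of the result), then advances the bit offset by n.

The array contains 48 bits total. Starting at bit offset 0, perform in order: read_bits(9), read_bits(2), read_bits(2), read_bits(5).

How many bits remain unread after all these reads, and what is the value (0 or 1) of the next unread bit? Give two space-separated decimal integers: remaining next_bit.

Read 1: bits[0:9] width=9 -> value=140 (bin 010001100); offset now 9 = byte 1 bit 1; 39 bits remain
Read 2: bits[9:11] width=2 -> value=1 (bin 01); offset now 11 = byte 1 bit 3; 37 bits remain
Read 3: bits[11:13] width=2 -> value=0 (bin 00); offset now 13 = byte 1 bit 5; 35 bits remain
Read 4: bits[13:18] width=5 -> value=20 (bin 10100); offset now 18 = byte 2 bit 2; 30 bits remain

Answer: 30 1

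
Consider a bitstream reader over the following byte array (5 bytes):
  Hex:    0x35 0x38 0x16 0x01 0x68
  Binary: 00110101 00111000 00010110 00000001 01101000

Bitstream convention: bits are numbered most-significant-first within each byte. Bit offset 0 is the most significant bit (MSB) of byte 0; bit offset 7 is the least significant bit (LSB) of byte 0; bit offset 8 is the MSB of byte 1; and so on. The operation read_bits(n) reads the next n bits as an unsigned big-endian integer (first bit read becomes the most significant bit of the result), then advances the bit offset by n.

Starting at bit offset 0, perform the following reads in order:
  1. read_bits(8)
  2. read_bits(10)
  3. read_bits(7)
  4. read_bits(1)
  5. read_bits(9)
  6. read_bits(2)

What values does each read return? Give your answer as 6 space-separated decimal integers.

Read 1: bits[0:8] width=8 -> value=53 (bin 00110101); offset now 8 = byte 1 bit 0; 32 bits remain
Read 2: bits[8:18] width=10 -> value=224 (bin 0011100000); offset now 18 = byte 2 bit 2; 22 bits remain
Read 3: bits[18:25] width=7 -> value=44 (bin 0101100); offset now 25 = byte 3 bit 1; 15 bits remain
Read 4: bits[25:26] width=1 -> value=0 (bin 0); offset now 26 = byte 3 bit 2; 14 bits remain
Read 5: bits[26:35] width=9 -> value=11 (bin 000001011); offset now 35 = byte 4 bit 3; 5 bits remain
Read 6: bits[35:37] width=2 -> value=1 (bin 01); offset now 37 = byte 4 bit 5; 3 bits remain

Answer: 53 224 44 0 11 1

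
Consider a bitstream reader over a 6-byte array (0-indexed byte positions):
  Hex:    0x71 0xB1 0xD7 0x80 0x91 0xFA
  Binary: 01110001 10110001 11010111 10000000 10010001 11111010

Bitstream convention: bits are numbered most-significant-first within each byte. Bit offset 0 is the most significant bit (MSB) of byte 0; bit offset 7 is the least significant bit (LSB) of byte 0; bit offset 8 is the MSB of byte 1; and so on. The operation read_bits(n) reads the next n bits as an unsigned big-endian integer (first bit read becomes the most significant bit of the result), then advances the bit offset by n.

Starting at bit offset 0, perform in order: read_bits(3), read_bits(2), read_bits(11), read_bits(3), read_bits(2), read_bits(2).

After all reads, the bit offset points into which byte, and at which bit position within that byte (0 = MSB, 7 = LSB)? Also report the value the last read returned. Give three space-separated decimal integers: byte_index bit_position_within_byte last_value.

Answer: 2 7 3

Derivation:
Read 1: bits[0:3] width=3 -> value=3 (bin 011); offset now 3 = byte 0 bit 3; 45 bits remain
Read 2: bits[3:5] width=2 -> value=2 (bin 10); offset now 5 = byte 0 bit 5; 43 bits remain
Read 3: bits[5:16] width=11 -> value=433 (bin 00110110001); offset now 16 = byte 2 bit 0; 32 bits remain
Read 4: bits[16:19] width=3 -> value=6 (bin 110); offset now 19 = byte 2 bit 3; 29 bits remain
Read 5: bits[19:21] width=2 -> value=2 (bin 10); offset now 21 = byte 2 bit 5; 27 bits remain
Read 6: bits[21:23] width=2 -> value=3 (bin 11); offset now 23 = byte 2 bit 7; 25 bits remain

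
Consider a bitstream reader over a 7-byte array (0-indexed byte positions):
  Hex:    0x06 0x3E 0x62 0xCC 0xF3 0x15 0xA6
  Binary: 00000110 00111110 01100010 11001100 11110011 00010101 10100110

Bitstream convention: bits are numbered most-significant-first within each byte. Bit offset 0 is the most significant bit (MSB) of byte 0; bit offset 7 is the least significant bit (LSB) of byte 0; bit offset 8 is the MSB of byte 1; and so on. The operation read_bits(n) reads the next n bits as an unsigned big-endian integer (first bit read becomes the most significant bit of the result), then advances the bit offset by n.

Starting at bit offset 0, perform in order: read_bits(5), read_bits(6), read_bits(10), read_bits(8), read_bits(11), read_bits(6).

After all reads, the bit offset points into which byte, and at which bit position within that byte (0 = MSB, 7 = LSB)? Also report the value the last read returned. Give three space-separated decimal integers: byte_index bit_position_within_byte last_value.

Read 1: bits[0:5] width=5 -> value=0 (bin 00000); offset now 5 = byte 0 bit 5; 51 bits remain
Read 2: bits[5:11] width=6 -> value=49 (bin 110001); offset now 11 = byte 1 bit 3; 45 bits remain
Read 3: bits[11:21] width=10 -> value=972 (bin 1111001100); offset now 21 = byte 2 bit 5; 35 bits remain
Read 4: bits[21:29] width=8 -> value=89 (bin 01011001); offset now 29 = byte 3 bit 5; 27 bits remain
Read 5: bits[29:40] width=11 -> value=1267 (bin 10011110011); offset now 40 = byte 5 bit 0; 16 bits remain
Read 6: bits[40:46] width=6 -> value=5 (bin 000101); offset now 46 = byte 5 bit 6; 10 bits remain

Answer: 5 6 5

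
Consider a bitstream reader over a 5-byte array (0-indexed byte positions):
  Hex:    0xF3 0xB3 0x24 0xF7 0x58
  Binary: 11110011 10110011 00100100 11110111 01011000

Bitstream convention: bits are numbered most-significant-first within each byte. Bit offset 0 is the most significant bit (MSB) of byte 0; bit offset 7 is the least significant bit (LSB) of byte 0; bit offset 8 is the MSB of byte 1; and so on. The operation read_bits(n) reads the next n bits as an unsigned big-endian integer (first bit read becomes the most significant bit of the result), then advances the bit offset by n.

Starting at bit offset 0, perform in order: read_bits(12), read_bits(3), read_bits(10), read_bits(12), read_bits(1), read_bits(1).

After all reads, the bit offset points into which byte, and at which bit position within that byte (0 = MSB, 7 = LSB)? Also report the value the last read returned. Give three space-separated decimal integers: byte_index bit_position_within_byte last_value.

Read 1: bits[0:12] width=12 -> value=3899 (bin 111100111011); offset now 12 = byte 1 bit 4; 28 bits remain
Read 2: bits[12:15] width=3 -> value=1 (bin 001); offset now 15 = byte 1 bit 7; 25 bits remain
Read 3: bits[15:25] width=10 -> value=585 (bin 1001001001); offset now 25 = byte 3 bit 1; 15 bits remain
Read 4: bits[25:37] width=12 -> value=3819 (bin 111011101011); offset now 37 = byte 4 bit 5; 3 bits remain
Read 5: bits[37:38] width=1 -> value=0 (bin 0); offset now 38 = byte 4 bit 6; 2 bits remain
Read 6: bits[38:39] width=1 -> value=0 (bin 0); offset now 39 = byte 4 bit 7; 1 bits remain

Answer: 4 7 0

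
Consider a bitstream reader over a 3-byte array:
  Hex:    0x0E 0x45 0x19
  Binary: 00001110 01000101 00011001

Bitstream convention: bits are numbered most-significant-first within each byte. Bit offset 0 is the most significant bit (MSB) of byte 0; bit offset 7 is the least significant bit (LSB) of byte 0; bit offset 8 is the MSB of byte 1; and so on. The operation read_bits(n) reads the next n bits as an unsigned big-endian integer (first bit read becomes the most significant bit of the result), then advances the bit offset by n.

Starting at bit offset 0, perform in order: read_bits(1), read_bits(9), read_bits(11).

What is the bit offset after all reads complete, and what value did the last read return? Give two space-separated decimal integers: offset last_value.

Answer: 21 163

Derivation:
Read 1: bits[0:1] width=1 -> value=0 (bin 0); offset now 1 = byte 0 bit 1; 23 bits remain
Read 2: bits[1:10] width=9 -> value=57 (bin 000111001); offset now 10 = byte 1 bit 2; 14 bits remain
Read 3: bits[10:21] width=11 -> value=163 (bin 00010100011); offset now 21 = byte 2 bit 5; 3 bits remain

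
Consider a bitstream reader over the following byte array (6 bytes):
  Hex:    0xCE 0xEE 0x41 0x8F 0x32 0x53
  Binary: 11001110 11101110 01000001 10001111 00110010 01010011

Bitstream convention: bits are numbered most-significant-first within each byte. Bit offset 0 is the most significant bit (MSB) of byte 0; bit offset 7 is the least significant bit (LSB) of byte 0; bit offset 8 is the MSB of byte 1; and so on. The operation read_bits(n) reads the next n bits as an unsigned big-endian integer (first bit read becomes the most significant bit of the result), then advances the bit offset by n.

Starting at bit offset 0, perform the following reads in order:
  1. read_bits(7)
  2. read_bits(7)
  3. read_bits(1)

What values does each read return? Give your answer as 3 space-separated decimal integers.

Read 1: bits[0:7] width=7 -> value=103 (bin 1100111); offset now 7 = byte 0 bit 7; 41 bits remain
Read 2: bits[7:14] width=7 -> value=59 (bin 0111011); offset now 14 = byte 1 bit 6; 34 bits remain
Read 3: bits[14:15] width=1 -> value=1 (bin 1); offset now 15 = byte 1 bit 7; 33 bits remain

Answer: 103 59 1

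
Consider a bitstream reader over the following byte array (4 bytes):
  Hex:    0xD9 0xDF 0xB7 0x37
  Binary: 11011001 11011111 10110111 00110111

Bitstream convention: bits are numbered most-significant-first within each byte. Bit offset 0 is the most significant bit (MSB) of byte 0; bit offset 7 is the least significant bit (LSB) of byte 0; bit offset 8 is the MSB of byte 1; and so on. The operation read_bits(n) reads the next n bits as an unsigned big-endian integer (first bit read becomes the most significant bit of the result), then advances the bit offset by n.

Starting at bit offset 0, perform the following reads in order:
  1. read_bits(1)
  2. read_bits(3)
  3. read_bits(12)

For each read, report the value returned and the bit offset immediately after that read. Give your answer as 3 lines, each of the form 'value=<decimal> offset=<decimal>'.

Answer: value=1 offset=1
value=5 offset=4
value=2527 offset=16

Derivation:
Read 1: bits[0:1] width=1 -> value=1 (bin 1); offset now 1 = byte 0 bit 1; 31 bits remain
Read 2: bits[1:4] width=3 -> value=5 (bin 101); offset now 4 = byte 0 bit 4; 28 bits remain
Read 3: bits[4:16] width=12 -> value=2527 (bin 100111011111); offset now 16 = byte 2 bit 0; 16 bits remain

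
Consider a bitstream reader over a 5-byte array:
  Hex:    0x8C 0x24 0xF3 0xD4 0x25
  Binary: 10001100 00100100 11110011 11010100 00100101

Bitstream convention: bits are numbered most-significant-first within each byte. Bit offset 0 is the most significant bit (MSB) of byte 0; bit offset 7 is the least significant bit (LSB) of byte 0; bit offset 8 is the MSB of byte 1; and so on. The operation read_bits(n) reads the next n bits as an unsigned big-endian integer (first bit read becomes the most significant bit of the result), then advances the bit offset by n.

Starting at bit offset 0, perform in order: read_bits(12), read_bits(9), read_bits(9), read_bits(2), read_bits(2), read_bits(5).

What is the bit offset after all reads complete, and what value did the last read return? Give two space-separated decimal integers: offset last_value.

Answer: 39 18

Derivation:
Read 1: bits[0:12] width=12 -> value=2242 (bin 100011000010); offset now 12 = byte 1 bit 4; 28 bits remain
Read 2: bits[12:21] width=9 -> value=158 (bin 010011110); offset now 21 = byte 2 bit 5; 19 bits remain
Read 3: bits[21:30] width=9 -> value=245 (bin 011110101); offset now 30 = byte 3 bit 6; 10 bits remain
Read 4: bits[30:32] width=2 -> value=0 (bin 00); offset now 32 = byte 4 bit 0; 8 bits remain
Read 5: bits[32:34] width=2 -> value=0 (bin 00); offset now 34 = byte 4 bit 2; 6 bits remain
Read 6: bits[34:39] width=5 -> value=18 (bin 10010); offset now 39 = byte 4 bit 7; 1 bits remain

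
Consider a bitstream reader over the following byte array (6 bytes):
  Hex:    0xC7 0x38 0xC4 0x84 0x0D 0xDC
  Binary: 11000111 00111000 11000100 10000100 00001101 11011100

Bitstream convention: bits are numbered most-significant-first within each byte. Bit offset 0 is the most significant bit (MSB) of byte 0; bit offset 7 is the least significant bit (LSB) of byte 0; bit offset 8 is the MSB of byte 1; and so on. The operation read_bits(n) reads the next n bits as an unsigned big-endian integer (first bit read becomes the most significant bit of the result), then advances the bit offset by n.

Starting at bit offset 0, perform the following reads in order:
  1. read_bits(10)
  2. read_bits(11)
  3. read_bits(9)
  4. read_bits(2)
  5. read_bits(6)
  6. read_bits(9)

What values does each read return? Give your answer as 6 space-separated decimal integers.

Read 1: bits[0:10] width=10 -> value=796 (bin 1100011100); offset now 10 = byte 1 bit 2; 38 bits remain
Read 2: bits[10:21] width=11 -> value=1816 (bin 11100011000); offset now 21 = byte 2 bit 5; 27 bits remain
Read 3: bits[21:30] width=9 -> value=289 (bin 100100001); offset now 30 = byte 3 bit 6; 18 bits remain
Read 4: bits[30:32] width=2 -> value=0 (bin 00); offset now 32 = byte 4 bit 0; 16 bits remain
Read 5: bits[32:38] width=6 -> value=3 (bin 000011); offset now 38 = byte 4 bit 6; 10 bits remain
Read 6: bits[38:47] width=9 -> value=238 (bin 011101110); offset now 47 = byte 5 bit 7; 1 bits remain

Answer: 796 1816 289 0 3 238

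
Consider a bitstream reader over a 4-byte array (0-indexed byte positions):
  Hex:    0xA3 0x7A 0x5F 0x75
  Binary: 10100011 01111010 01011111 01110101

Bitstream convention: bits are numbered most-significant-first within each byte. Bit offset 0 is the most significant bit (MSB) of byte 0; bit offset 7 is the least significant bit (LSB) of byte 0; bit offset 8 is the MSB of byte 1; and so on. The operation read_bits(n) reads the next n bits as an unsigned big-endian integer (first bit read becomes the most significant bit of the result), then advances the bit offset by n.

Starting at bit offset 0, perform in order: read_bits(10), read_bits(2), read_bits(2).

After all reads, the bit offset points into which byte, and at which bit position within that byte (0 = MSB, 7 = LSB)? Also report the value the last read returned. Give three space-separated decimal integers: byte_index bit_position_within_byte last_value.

Read 1: bits[0:10] width=10 -> value=653 (bin 1010001101); offset now 10 = byte 1 bit 2; 22 bits remain
Read 2: bits[10:12] width=2 -> value=3 (bin 11); offset now 12 = byte 1 bit 4; 20 bits remain
Read 3: bits[12:14] width=2 -> value=2 (bin 10); offset now 14 = byte 1 bit 6; 18 bits remain

Answer: 1 6 2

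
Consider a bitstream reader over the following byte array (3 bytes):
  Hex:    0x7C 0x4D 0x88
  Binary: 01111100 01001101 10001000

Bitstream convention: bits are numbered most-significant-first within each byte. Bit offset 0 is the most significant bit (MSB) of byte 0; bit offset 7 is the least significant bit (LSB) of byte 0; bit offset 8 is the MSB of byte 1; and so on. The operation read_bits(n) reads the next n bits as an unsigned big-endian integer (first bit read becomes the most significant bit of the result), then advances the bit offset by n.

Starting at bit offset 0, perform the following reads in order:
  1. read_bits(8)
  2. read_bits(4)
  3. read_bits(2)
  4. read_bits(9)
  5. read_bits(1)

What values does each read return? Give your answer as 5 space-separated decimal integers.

Read 1: bits[0:8] width=8 -> value=124 (bin 01111100); offset now 8 = byte 1 bit 0; 16 bits remain
Read 2: bits[8:12] width=4 -> value=4 (bin 0100); offset now 12 = byte 1 bit 4; 12 bits remain
Read 3: bits[12:14] width=2 -> value=3 (bin 11); offset now 14 = byte 1 bit 6; 10 bits remain
Read 4: bits[14:23] width=9 -> value=196 (bin 011000100); offset now 23 = byte 2 bit 7; 1 bits remain
Read 5: bits[23:24] width=1 -> value=0 (bin 0); offset now 24 = byte 3 bit 0; 0 bits remain

Answer: 124 4 3 196 0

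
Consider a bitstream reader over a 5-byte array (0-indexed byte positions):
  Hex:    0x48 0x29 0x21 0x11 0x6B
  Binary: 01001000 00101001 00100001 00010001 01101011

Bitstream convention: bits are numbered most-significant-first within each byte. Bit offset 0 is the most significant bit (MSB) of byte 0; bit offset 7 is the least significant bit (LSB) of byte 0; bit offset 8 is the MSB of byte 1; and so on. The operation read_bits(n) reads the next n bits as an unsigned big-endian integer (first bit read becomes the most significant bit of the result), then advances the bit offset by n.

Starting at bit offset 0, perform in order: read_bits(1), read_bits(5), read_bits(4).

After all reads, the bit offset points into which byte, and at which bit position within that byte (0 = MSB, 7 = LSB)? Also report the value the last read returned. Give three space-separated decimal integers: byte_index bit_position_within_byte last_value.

Answer: 1 2 0

Derivation:
Read 1: bits[0:1] width=1 -> value=0 (bin 0); offset now 1 = byte 0 bit 1; 39 bits remain
Read 2: bits[1:6] width=5 -> value=18 (bin 10010); offset now 6 = byte 0 bit 6; 34 bits remain
Read 3: bits[6:10] width=4 -> value=0 (bin 0000); offset now 10 = byte 1 bit 2; 30 bits remain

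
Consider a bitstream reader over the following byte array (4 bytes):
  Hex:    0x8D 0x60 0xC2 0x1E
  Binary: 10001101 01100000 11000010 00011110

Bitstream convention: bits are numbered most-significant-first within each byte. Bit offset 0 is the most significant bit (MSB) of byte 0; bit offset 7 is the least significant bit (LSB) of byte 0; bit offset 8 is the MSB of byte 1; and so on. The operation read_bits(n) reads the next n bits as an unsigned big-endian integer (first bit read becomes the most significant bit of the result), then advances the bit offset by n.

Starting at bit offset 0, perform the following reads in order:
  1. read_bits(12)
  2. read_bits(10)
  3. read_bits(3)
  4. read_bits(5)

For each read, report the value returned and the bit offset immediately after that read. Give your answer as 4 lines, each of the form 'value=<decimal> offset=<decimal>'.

Answer: value=2262 offset=12
value=48 offset=22
value=4 offset=25
value=7 offset=30

Derivation:
Read 1: bits[0:12] width=12 -> value=2262 (bin 100011010110); offset now 12 = byte 1 bit 4; 20 bits remain
Read 2: bits[12:22] width=10 -> value=48 (bin 0000110000); offset now 22 = byte 2 bit 6; 10 bits remain
Read 3: bits[22:25] width=3 -> value=4 (bin 100); offset now 25 = byte 3 bit 1; 7 bits remain
Read 4: bits[25:30] width=5 -> value=7 (bin 00111); offset now 30 = byte 3 bit 6; 2 bits remain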